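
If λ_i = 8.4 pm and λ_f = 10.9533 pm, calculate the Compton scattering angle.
93.00°

First find the wavelength shift:
Δλ = λ' - λ = 10.9533 - 8.4 = 2.5533 pm

Using Δλ = λ_C(1 - cos θ), with λ_C = h/(m_e·c) ≈ 2.42631024 pm:
cos θ = 1 - Δλ/λ_C
cos θ = 1 - 2.5533/2.42631024
cos θ = -0.052339

θ = arccos(-0.052339)
θ = 93.00°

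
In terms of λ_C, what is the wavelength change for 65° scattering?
0.5774 λ_C

The Compton shift formula is:
Δλ = λ_C(1 - cos θ)

Dividing both sides by λ_C:
Δλ/λ_C = 1 - cos θ

For θ = 65°:
Δλ/λ_C = 1 - cos(65°)
Δλ/λ_C = 1 - 0.4226
Δλ/λ_C = 0.5774

This means the shift is 0.5774 × λ_C = 1.4009 pm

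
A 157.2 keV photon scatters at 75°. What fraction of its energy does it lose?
0.1857 (or 18.57%)

Calculate initial and final photon energies:

Initial: E₀ = 157.2 keV → λ₀ = 7.8870 pm
Compton shift: Δλ = 1.7983 pm
Final wavelength: λ' = 9.6854 pm
Final energy: E' = 128.0118 keV

Fractional energy loss:
(E₀ - E')/E₀ = (157.2000 - 128.0118)/157.2000
= 29.1882/157.2000
= 0.1857
= 18.57%

(Intermediate values are shown rounded; full precision is carried through to the final answer.)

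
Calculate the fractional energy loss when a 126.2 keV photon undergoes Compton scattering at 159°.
0.3232 (or 32.32%)

Calculate initial and final photon energies:

Initial: E₀ = 126.2 keV → λ₀ = 9.8244 pm
Compton shift: Δλ = 4.6915 pm
Final wavelength: λ' = 14.5159 pm
Final energy: E' = 85.4128 keV

Fractional energy loss:
(E₀ - E')/E₀ = (126.2000 - 85.4128)/126.2000
= 40.7872/126.2000
= 0.3232
= 32.32%

(Intermediate values are shown rounded; full precision is carried through to the final answer.)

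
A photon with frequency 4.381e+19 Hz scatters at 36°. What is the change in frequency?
2.779e+18 Hz (decrease)

Convert frequency to wavelength (c = 299792458 m/s):
λ₀ = c/f₀ = 299792458/4.381e+19 = 6.8430143e-12 m = 6.8430 pm

Calculate Compton shift:
Δλ = λ_C(1 - cos(36°)) = 0.4634 pm

Final wavelength:
λ' = λ₀ + Δλ = 6.8430 + 0.4634 = 7.3064 pm

Final frequency:
f' = c/λ' = 299792458/7.3063984e-12 = 4.1031496e+19 Hz

Frequency shift (decrease):
Δf = f₀ - f' = 4.381e+19 - 4.1031496e+19 = 2.779e+18 Hz

(Intermediate values are shown rounded; full precision is carried through to the final answer.)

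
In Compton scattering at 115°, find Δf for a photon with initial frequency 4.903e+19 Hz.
1.769e+19 Hz (decrease)

Convert frequency to wavelength (c = 299792458 m/s):
λ₀ = c/f₀ = 299792458/4.903e+19 = 6.1144699e-12 m = 6.1145 pm

Calculate Compton shift:
Δλ = λ_C(1 - cos(115°)) = 3.4517 pm

Final wavelength:
λ' = λ₀ + Δλ = 6.1145 + 3.4517 = 9.5662 pm

Final frequency:
f' = c/λ' = 299792458/9.5661831e-12 = 3.1338775e+19 Hz

Frequency shift (decrease):
Δf = f₀ - f' = 4.903e+19 - 3.1338775e+19 = 1.769e+19 Hz

(Intermediate values are shown rounded; full precision is carried through to the final answer.)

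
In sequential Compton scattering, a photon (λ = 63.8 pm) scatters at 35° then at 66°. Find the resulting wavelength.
65.6782 pm

Apply Compton shift twice:

First scattering at θ₁ = 35°:
Δλ₁ = λ_C(1 - cos(35°))
Δλ₁ = 2.4263 × 0.1808
Δλ₁ = 0.4388 pm

After first scattering:
λ₁ = 63.8 + 0.4388 = 64.2388 pm

Second scattering at θ₂ = 66°:
Δλ₂ = λ_C(1 - cos(66°))
Δλ₂ = 2.4263 × 0.5933
Δλ₂ = 1.4394 pm

Final wavelength:
λ₂ = 64.2388 + 1.4394 = 65.6782 pm

Total shift: Δλ_total = 0.4388 + 1.4394 = 1.8782 pm

(Intermediate values are shown rounded; full precision is carried through to the final answer.)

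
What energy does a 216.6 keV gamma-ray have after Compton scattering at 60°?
178.7220 keV

First convert energy to wavelength:
λ = hc/E, with hc ≈ 1239.842 keV·pm (i.e. 1239.842 eV·nm)

For E = 216.6 keV = 216600 eV:
λ = 1239.842 keV·pm / 216.6 keV
λ = 5.7241 pm

Calculate the Compton shift:
Δλ = λ_C(1 - cos(60°)) = 2.4263 × 0.5000
Δλ = 1.2132 pm

Final wavelength:
λ' = 5.7241 + 1.2132 = 6.9373 pm

Final energy:
E' = hc/λ' = 1239.842 / 6.9373 = 178.7220 keV

(Intermediate values are shown rounded; full precision is carried through to the final answer.)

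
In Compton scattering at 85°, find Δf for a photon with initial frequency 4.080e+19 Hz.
9.450e+18 Hz (decrease)

Convert frequency to wavelength (c = 299792458 m/s):
λ₀ = c/f₀ = 299792458/4.080e+19 = 7.3478544e-12 m = 7.3479 pm

Calculate Compton shift:
Δλ = λ_C(1 - cos(85°)) = 2.2148 pm

Final wavelength:
λ' = λ₀ + Δλ = 7.3479 + 2.2148 = 9.5627 pm

Final frequency:
f' = c/λ' = 299792458/9.5626977e-12 = 3.1350197e+19 Hz

Frequency shift (decrease):
Δf = f₀ - f' = 4.080e+19 - 3.1350197e+19 = 9.450e+18 Hz

(Intermediate values are shown rounded; full precision is carried through to the final answer.)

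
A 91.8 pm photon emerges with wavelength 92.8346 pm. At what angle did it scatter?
55.00°

First find the wavelength shift:
Δλ = λ' - λ = 92.8346 - 91.8 = 1.0346 pm

Using Δλ = λ_C(1 - cos θ), with λ_C = h/(m_e·c) ≈ 2.42631024 pm:
cos θ = 1 - Δλ/λ_C
cos θ = 1 - 1.0346/2.42631024
cos θ = 0.573591

θ = arccos(0.573591)
θ = 55.00°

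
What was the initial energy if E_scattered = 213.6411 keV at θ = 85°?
345.5000 keV

Convert final energy to wavelength (hc ≈ 1239.842 keV·pm):
λ' = hc/E' = 1239.842 / 213.6411 = 5.8034 pm

Calculate the Compton shift:
Δλ = λ_C(1 - cos(85°))
Δλ = 2.4263 × (1 - cos(85°))
Δλ = 2.2148 pm

Initial wavelength:
λ = λ' - Δλ = 5.8034 - 2.2148 = 3.5885 pm

Initial energy:
E = hc/λ = 1239.842 / 3.5885 = 345.5000 keV

(Intermediate values are shown rounded; full precision is carried through to the final answer.)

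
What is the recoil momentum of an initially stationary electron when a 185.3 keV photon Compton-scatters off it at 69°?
1.0276e-22 kg·m/s

The electron is initially at rest, so by conservation of momentum:
p⃗_e = p⃗₀ − p⃗'  (incident photon momentum minus scattered photon momentum)

Photon momentum magnitudes (p = h/λ = E/c):
λ₀ = hc/E₀ = 6.6910 pm → p₀ = h/λ₀ = 9.9030e-23 kg·m/s
Δλ = λ_C(1 − cos 69°) = 1.5568 pm
λ' = 8.2478 pm → p' = h/λ' = 8.0337e-23 kg·m/s

The scattered photon makes angle θ = 69° with the incident direction, so by the law of cosines:
|p⃗_e|² = p₀² + p'² − 2p₀p'cos θ
|p⃗_e|² = (9.9030e-23)² + (8.0337e-23)² − 2·9.9030e-23·8.0337e-23·cos(69°)
|p⃗_e| = 1.0276e-22 kg·m/s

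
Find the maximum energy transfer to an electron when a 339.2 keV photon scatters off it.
193.4702 keV

Maximum energy transfer occurs at θ = 180° (backscattering).

Initial photon: E₀ = 339.2 keV → λ₀ = 3.6552 pm

Maximum Compton shift (at 180°):
Δλ_max = 2λ_C = 2 × 2.4263 = 4.8526 pm

Final wavelength:
λ' = 3.6552 + 4.8526 = 8.5078 pm

Minimum photon energy (maximum energy to electron):
E'_min = hc/λ' = 145.7298 keV

Maximum electron kinetic energy:
K_max = E₀ - E'_min = 339.2000 - 145.7298 = 193.4702 keV

(Intermediate values are shown rounded; full precision is carried through to the final answer.)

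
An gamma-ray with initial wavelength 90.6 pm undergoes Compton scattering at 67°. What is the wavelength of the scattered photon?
92.0783 pm

Using the Compton scattering formula:
λ' = λ + Δλ = λ + λ_C(1 - cos θ)

Given:
- Initial wavelength λ = 90.6 pm
- Scattering angle θ = 67°
- Compton wavelength λ_C ≈ 2.4263 pm

Calculate the shift:
Δλ = 2.4263 × (1 - cos(67°))
Δλ = 2.4263 × 0.6093
Δλ = 1.4783 pm

Final wavelength:
λ' = 90.6 + 1.4783 = 92.0783 pm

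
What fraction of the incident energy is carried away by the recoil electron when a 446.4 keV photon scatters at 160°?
0.6289 (or 62.89%)

Calculate initial and final photon energies:

Initial: E₀ = 446.4 keV → λ₀ = 2.7774 pm
Compton shift: Δλ = 4.7063 pm
Final wavelength: λ' = 7.4837 pm
Final energy: E' = 165.6719 keV

Fractional energy loss:
(E₀ - E')/E₀ = (446.4000 - 165.6719)/446.4000
= 280.7281/446.4000
= 0.6289
= 62.89%

(Intermediate values are shown rounded; full precision is carried through to the final answer.)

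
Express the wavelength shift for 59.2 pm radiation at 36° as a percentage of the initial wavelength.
0.7827%

Calculate the Compton shift:
Δλ = λ_C(1 - cos(36°))
Δλ = 2.4263 × (1 - cos(36°))
Δλ = 2.4263 × 0.1910
Δλ = 0.4634 pm

Percentage change:
(Δλ/λ₀) × 100 = (0.4634/59.2) × 100
= 0.7827%

(Intermediate values are shown rounded; full precision is carried through to the final answer.)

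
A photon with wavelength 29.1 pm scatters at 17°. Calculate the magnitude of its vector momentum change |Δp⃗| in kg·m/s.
6.7195e-24 kg·m/s

Photon momentum magnitude is p = h/λ.

Initial momentum:
p₀ = h/λ = 6.6261e-34/2.9100e-11 = 2.2770e-23 kg·m/s

After scattering:
λ' = λ + Δλ = 29.1 + 0.1060 = 29.2060 pm
p' = h/λ' = 6.6261e-34/2.9206e-11 = 2.2687e-23 kg·m/s

Momentum is a vector; the scattered photon's direction makes angle θ = 17° with the incident direction. The magnitude of the vector change Δp⃗ = p⃗₀ − p⃗' is found from the law of cosines:
|Δp⃗|² = p₀² + p'² − 2p₀p'cos θ
|Δp⃗|² = (2.2770e-23)² + (2.2687e-23)² − 2·2.2770e-23·2.2687e-23·cos(17°)
|Δp⃗| = 6.7195e-24 kg·m/s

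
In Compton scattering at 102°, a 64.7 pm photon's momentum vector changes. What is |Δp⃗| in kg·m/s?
1.5575e-23 kg·m/s

Photon momentum magnitude is p = h/λ.

Initial momentum:
p₀ = h/λ = 6.6261e-34/6.4700e-11 = 1.0241e-23 kg·m/s

After scattering:
λ' = λ + Δλ = 64.7 + 2.9308 = 67.6308 pm
p' = h/λ' = 6.6261e-34/6.7631e-11 = 9.7974e-24 kg·m/s

Momentum is a vector; the scattered photon's direction makes angle θ = 102° with the incident direction. The magnitude of the vector change Δp⃗ = p⃗₀ − p⃗' is found from the law of cosines:
|Δp⃗|² = p₀² + p'² − 2p₀p'cos θ
|Δp⃗|² = (1.0241e-23)² + (9.7974e-24)² − 2·1.0241e-23·9.7974e-24·cos(102°)
|Δp⃗| = 1.5575e-23 kg·m/s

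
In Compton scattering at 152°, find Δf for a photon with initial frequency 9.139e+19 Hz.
5.319e+19 Hz (decrease)

Convert frequency to wavelength (c = 299792458 m/s):
λ₀ = c/f₀ = 299792458/9.139e+19 = 3.2803639e-12 m = 3.2804 pm

Calculate Compton shift:
Δλ = λ_C(1 - cos(152°)) = 4.5686 pm

Final wavelength:
λ' = λ₀ + Δλ = 3.2804 + 4.5686 = 7.8490 pm

Final frequency:
f' = c/λ' = 299792458/7.8489789e-12 = 3.8195090e+19 Hz

Frequency shift (decrease):
Δf = f₀ - f' = 9.139e+19 - 3.8195090e+19 = 5.319e+19 Hz

(Intermediate values are shown rounded; full precision is carried through to the final answer.)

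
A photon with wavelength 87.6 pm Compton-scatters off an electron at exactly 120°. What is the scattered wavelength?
91.2395 pm

Using the Compton formula: λ' = λ + λ_C(1 − cos θ)

For θ = 120°, cos θ = -1/2 (exact) = -0.5000, so:
1 − cos 120° = 1 − (-1/2) = 1.5000

Δλ = λ_C × 1.5000 = 2.4263 × 1.5000 = 3.6395 pm

λ' = 87.6 + 3.6395 = 91.2395 pm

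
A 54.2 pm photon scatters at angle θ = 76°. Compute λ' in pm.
56.0393 pm

Using the Compton scattering formula:
λ' = λ + Δλ = λ + λ_C(1 - cos θ)

Given:
- Initial wavelength λ = 54.2 pm
- Scattering angle θ = 76°
- Compton wavelength λ_C ≈ 2.4263 pm

Calculate the shift:
Δλ = 2.4263 × (1 - cos(76°))
Δλ = 2.4263 × 0.7581
Δλ = 1.8393 pm

Final wavelength:
λ' = 54.2 + 1.8393 = 56.0393 pm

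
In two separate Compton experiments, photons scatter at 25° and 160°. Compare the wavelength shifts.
160° produces the larger shift by a factor of 20.703

Calculate both shifts using Δλ = λ_C(1 - cos θ):

For θ₁ = 25°:
Δλ₁ = 2.4263 × (1 - cos(25°))
Δλ₁ = 2.4263 × 0.0937
Δλ₁ = 0.2273 pm

For θ₂ = 160°:
Δλ₂ = 2.4263 × (1 - cos(160°))
Δλ₂ = 2.4263 × 1.9397
Δλ₂ = 4.7063 pm

The 160° angle produces the larger shift.
Ratio: 4.7063/0.2273 = 20.703

(Intermediate values are shown rounded; full precision is carried through to the final answer.)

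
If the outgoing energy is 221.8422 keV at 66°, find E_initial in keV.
298.7999 keV

Convert final energy to wavelength (hc ≈ 1239.842 keV·pm):
λ' = hc/E' = 1239.842 / 221.8422 = 5.5888 pm

Calculate the Compton shift:
Δλ = λ_C(1 - cos(66°))
Δλ = 2.4263 × (1 - cos(66°))
Δλ = 1.4394 pm

Initial wavelength:
λ = λ' - Δλ = 5.5888 - 1.4394 = 4.1494 pm

Initial energy:
E = hc/λ = 1239.842 / 4.1494 = 298.7999 keV

(Intermediate values are shown rounded; full precision is carried through to the final answer.)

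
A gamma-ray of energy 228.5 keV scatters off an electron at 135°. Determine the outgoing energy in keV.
129.5825 keV

First convert energy to wavelength:
λ = hc/E, with hc ≈ 1239.842 keV·pm (i.e. 1239.842 eV·nm)

For E = 228.5 keV = 228500 eV:
λ = 1239.842 keV·pm / 228.5 keV
λ = 5.4260 pm

Calculate the Compton shift:
Δλ = λ_C(1 - cos(135°)) = 2.4263 × 1.7071
Δλ = 4.1420 pm

Final wavelength:
λ' = 5.4260 + 4.1420 = 9.5680 pm

Final energy:
E' = hc/λ' = 1239.842 / 9.5680 = 129.5825 keV

(Intermediate values are shown rounded; full precision is carried through to the final answer.)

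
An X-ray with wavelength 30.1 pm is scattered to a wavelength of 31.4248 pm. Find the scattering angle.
63.00°

First find the wavelength shift:
Δλ = λ' - λ = 31.4248 - 30.1 = 1.3248 pm

Using Δλ = λ_C(1 - cos θ), with λ_C = h/(m_e·c) ≈ 2.42631024 pm:
cos θ = 1 - Δλ/λ_C
cos θ = 1 - 1.3248/2.42631024
cos θ = 0.453986

θ = arccos(0.453986)
θ = 63.00°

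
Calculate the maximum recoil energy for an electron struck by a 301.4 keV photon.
163.1209 keV

Maximum energy transfer occurs at θ = 180° (backscattering).

Initial photon: E₀ = 301.4 keV → λ₀ = 4.1136 pm

Maximum Compton shift (at 180°):
Δλ_max = 2λ_C = 2 × 2.4263 = 4.8526 pm

Final wavelength:
λ' = 4.1136 + 4.8526 = 8.9662 pm

Minimum photon energy (maximum energy to electron):
E'_min = hc/λ' = 138.2791 keV

Maximum electron kinetic energy:
K_max = E₀ - E'_min = 301.4000 - 138.2791 = 163.1209 keV

(Intermediate values are shown rounded; full precision is carried through to the final answer.)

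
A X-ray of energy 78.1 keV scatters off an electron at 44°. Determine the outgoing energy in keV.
74.8877 keV

First convert energy to wavelength:
λ = hc/E, with hc ≈ 1239.842 keV·pm (i.e. 1239.842 eV·nm)

For E = 78.1 keV = 78100 eV:
λ = 1239.842 keV·pm / 78.1 keV
λ = 15.8751 pm

Calculate the Compton shift:
Δλ = λ_C(1 - cos(44°)) = 2.4263 × 0.2807
Δλ = 0.6810 pm

Final wavelength:
λ' = 15.8751 + 0.6810 = 16.5560 pm

Final energy:
E' = hc/λ' = 1239.842 / 16.5560 = 74.8877 keV

(Intermediate values are shown rounded; full precision is carried through to the final answer.)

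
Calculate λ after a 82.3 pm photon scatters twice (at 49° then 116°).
86.6244 pm

Apply Compton shift twice:

First scattering at θ₁ = 49°:
Δλ₁ = λ_C(1 - cos(49°))
Δλ₁ = 2.4263 × 0.3439
Δλ₁ = 0.8345 pm

After first scattering:
λ₁ = 82.3 + 0.8345 = 83.1345 pm

Second scattering at θ₂ = 116°:
Δλ₂ = λ_C(1 - cos(116°))
Δλ₂ = 2.4263 × 1.4384
Δλ₂ = 3.4899 pm

Final wavelength:
λ₂ = 83.1345 + 3.4899 = 86.6244 pm

Total shift: Δλ_total = 0.8345 + 3.4899 = 4.3244 pm

(Intermediate values are shown rounded; full precision is carried through to the final answer.)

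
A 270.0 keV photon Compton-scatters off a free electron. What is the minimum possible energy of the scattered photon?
131.2748 keV (at θ = 180°)

The scattered photon has minimum energy when its wavelength is maximum, i.e., when the Compton shift Δλ = λ_C(1 − cos θ) is maximum. This occurs at θ = 180° (backscattering), giving Δλ_max = 2λ_C = 4.8526 pm.

Initial wavelength: λ₀ = hc/E₀ = 4.5920 pm
Maximum final wavelength: λ'_max = λ₀ + 2λ_C = 4.5920 + 4.8526 = 9.4446 pm
Minimum final energy: E'_min = hc/λ'_max = 131.2748 keV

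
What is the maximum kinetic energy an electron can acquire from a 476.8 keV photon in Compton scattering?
310.4444 keV

Maximum energy transfer occurs at θ = 180° (backscattering).

Initial photon: E₀ = 476.8 keV → λ₀ = 2.6003 pm

Maximum Compton shift (at 180°):
Δλ_max = 2λ_C = 2 × 2.4263 = 4.8526 pm

Final wavelength:
λ' = 2.6003 + 4.8526 = 7.4530 pm

Minimum photon energy (maximum energy to electron):
E'_min = hc/λ' = 166.3556 keV

Maximum electron kinetic energy:
K_max = E₀ - E'_min = 476.8000 - 166.3556 = 310.4444 keV

(Intermediate values are shown rounded; full precision is carried through to the final answer.)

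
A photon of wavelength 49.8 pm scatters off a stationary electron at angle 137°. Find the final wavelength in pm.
54.0008 pm

Using the Compton scattering formula:
λ' = λ + Δλ = λ + λ_C(1 - cos θ)

Given:
- Initial wavelength λ = 49.8 pm
- Scattering angle θ = 137°
- Compton wavelength λ_C ≈ 2.4263 pm

Calculate the shift:
Δλ = 2.4263 × (1 - cos(137°))
Δλ = 2.4263 × 1.7314
Δλ = 4.2008 pm

Final wavelength:
λ' = 49.8 + 4.2008 = 54.0008 pm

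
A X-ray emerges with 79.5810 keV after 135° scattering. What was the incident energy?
108.4000 keV

Convert final energy to wavelength (hc ≈ 1239.842 keV·pm):
λ' = hc/E' = 1239.842 / 79.5810 = 15.5796 pm

Calculate the Compton shift:
Δλ = λ_C(1 - cos(135°))
Δλ = 2.4263 × (1 - cos(135°))
Δλ = 4.1420 pm

Initial wavelength:
λ = λ' - Δλ = 15.5796 - 4.1420 = 11.4377 pm

Initial energy:
E = hc/λ = 1239.842 / 11.4377 = 108.4000 keV

(Intermediate values are shown rounded; full precision is carried through to the final answer.)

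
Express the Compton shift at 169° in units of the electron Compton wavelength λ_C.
1.9816 λ_C

The Compton shift formula is:
Δλ = λ_C(1 - cos θ)

Dividing both sides by λ_C:
Δλ/λ_C = 1 - cos θ

For θ = 169°:
Δλ/λ_C = 1 - cos(169°)
Δλ/λ_C = 1 - -0.9816
Δλ/λ_C = 1.9816

This means the shift is 1.9816 × λ_C = 4.8080 pm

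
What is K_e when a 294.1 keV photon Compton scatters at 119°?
135.5185 keV

By energy conservation: K_e = E_initial - E_final

First find the scattered photon energy:
Initial wavelength: λ = hc/E = 4.2157 pm
Compton shift: Δλ = λ_C(1 - cos(119°)) = 3.6026 pm
Final wavelength: λ' = 4.2157 + 3.6026 = 7.8183 pm
Final photon energy: E' = hc/λ' = 158.5815 keV

Electron kinetic energy:
K_e = E - E' = 294.1000 - 158.5815 = 135.5185 keV

(Intermediate values are shown rounded; full precision is carried through to the final answer.)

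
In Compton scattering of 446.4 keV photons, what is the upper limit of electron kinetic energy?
283.9053 keV

Maximum energy transfer occurs at θ = 180° (backscattering).

Initial photon: E₀ = 446.4 keV → λ₀ = 2.7774 pm

Maximum Compton shift (at 180°):
Δλ_max = 2λ_C = 2 × 2.4263 = 4.8526 pm

Final wavelength:
λ' = 2.7774 + 4.8526 = 7.6300 pm

Minimum photon energy (maximum energy to electron):
E'_min = hc/λ' = 162.4947 keV

Maximum electron kinetic energy:
K_max = E₀ - E'_min = 446.4000 - 162.4947 = 283.9053 keV

(Intermediate values are shown rounded; full precision is carried through to the final answer.)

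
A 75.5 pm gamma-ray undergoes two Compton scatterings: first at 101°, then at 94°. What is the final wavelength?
80.9848 pm

Apply Compton shift twice:

First scattering at θ₁ = 101°:
Δλ₁ = λ_C(1 - cos(101°))
Δλ₁ = 2.4263 × 1.1908
Δλ₁ = 2.8893 pm

After first scattering:
λ₁ = 75.5 + 2.8893 = 78.3893 pm

Second scattering at θ₂ = 94°:
Δλ₂ = λ_C(1 - cos(94°))
Δλ₂ = 2.4263 × 1.0698
Δλ₂ = 2.5956 pm

Final wavelength:
λ₂ = 78.3893 + 2.5956 = 80.9848 pm

Total shift: Δλ_total = 2.8893 + 2.5956 = 5.4848 pm

(Intermediate values are shown rounded; full precision is carried through to the final answer.)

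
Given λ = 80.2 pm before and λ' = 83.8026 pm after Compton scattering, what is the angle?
119.00°

First find the wavelength shift:
Δλ = λ' - λ = 83.8026 - 80.2 = 3.6026 pm

Using Δλ = λ_C(1 - cos θ), with λ_C = h/(m_e·c) ≈ 2.42631024 pm:
cos θ = 1 - Δλ/λ_C
cos θ = 1 - 3.6026/2.42631024
cos θ = -0.484806

θ = arccos(-0.484806)
θ = 119.00°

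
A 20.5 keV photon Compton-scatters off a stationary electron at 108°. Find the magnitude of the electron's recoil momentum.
1.7288e-23 kg·m/s

The electron is initially at rest, so by conservation of momentum:
p⃗_e = p⃗₀ − p⃗'  (incident photon momentum minus scattered photon momentum)

Photon momentum magnitudes (p = h/λ = E/c):
λ₀ = hc/E₀ = 60.4801 pm → p₀ = h/λ₀ = 1.0956e-23 kg·m/s
Δλ = λ_C(1 − cos 108°) = 3.1761 pm
λ' = 63.6562 pm → p' = h/λ' = 1.0409e-23 kg·m/s

The scattered photon makes angle θ = 108° with the incident direction, so by the law of cosines:
|p⃗_e|² = p₀² + p'² − 2p₀p'cos θ
|p⃗_e|² = (1.0956e-23)² + (1.0409e-23)² − 2·1.0956e-23·1.0409e-23·cos(108°)
|p⃗_e| = 1.7288e-23 kg·m/s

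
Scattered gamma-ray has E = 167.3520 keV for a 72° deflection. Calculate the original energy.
216.3000 keV

Convert final energy to wavelength (hc ≈ 1239.842 keV·pm):
λ' = hc/E' = 1239.842 / 167.3520 = 7.4086 pm

Calculate the Compton shift:
Δλ = λ_C(1 - cos(72°))
Δλ = 2.4263 × (1 - cos(72°))
Δλ = 1.6765 pm

Initial wavelength:
λ = λ' - Δλ = 7.4086 - 1.6765 = 5.7320 pm

Initial energy:
E = hc/λ = 1239.842 / 5.7320 = 216.3000 keV

(Intermediate values are shown rounded; full precision is carried through to the final answer.)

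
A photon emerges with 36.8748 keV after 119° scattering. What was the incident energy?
41.3000 keV

Convert final energy to wavelength (hc ≈ 1239.842 keV·pm):
λ' = hc/E' = 1239.842 / 36.8748 = 33.6230 pm

Calculate the Compton shift:
Δλ = λ_C(1 - cos(119°))
Δλ = 2.4263 × (1 - cos(119°))
Δλ = 3.6026 pm

Initial wavelength:
λ = λ' - Δλ = 33.6230 - 3.6026 = 30.0204 pm

Initial energy:
E = hc/λ = 1239.842 / 30.0204 = 41.3000 keV

(Intermediate values are shown rounded; full precision is carried through to the final answer.)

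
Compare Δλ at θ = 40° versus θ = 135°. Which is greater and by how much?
135° produces the larger shift by a factor of 7.297

Calculate both shifts using Δλ = λ_C(1 - cos θ):

For θ₁ = 40°:
Δλ₁ = 2.4263 × (1 - cos(40°))
Δλ₁ = 2.4263 × 0.2340
Δλ₁ = 0.5676 pm

For θ₂ = 135°:
Δλ₂ = 2.4263 × (1 - cos(135°))
Δλ₂ = 2.4263 × 1.7071
Δλ₂ = 4.1420 pm

The 135° angle produces the larger shift.
Ratio: 4.1420/0.5676 = 7.297

(Intermediate values are shown rounded; full precision is carried through to the final answer.)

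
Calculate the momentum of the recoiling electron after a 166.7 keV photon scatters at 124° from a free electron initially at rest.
1.3156e-22 kg·m/s

The electron is initially at rest, so by conservation of momentum:
p⃗_e = p⃗₀ − p⃗'  (incident photon momentum minus scattered photon momentum)

Photon momentum magnitudes (p = h/λ = E/c):
λ₀ = hc/E₀ = 7.4376 pm → p₀ = h/λ₀ = 8.9089e-23 kg·m/s
Δλ = λ_C(1 − cos 124°) = 3.7831 pm
λ' = 11.2207 pm → p' = h/λ' = 5.9052e-23 kg·m/s

The scattered photon makes angle θ = 124° with the incident direction, so by the law of cosines:
|p⃗_e|² = p₀² + p'² − 2p₀p'cos θ
|p⃗_e|² = (8.9089e-23)² + (5.9052e-23)² − 2·8.9089e-23·5.9052e-23·cos(124°)
|p⃗_e| = 1.3156e-22 kg·m/s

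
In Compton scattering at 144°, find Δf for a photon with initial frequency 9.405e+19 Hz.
5.448e+19 Hz (decrease)

Convert frequency to wavelength (c = 299792458 m/s):
λ₀ = c/f₀ = 299792458/9.405e+19 = 3.1875859e-12 m = 3.1876 pm

Calculate Compton shift:
Δλ = λ_C(1 - cos(144°)) = 4.3892 pm

Final wavelength:
λ' = λ₀ + Δλ = 3.1876 + 4.3892 = 7.5768 pm

Final frequency:
f' = c/λ' = 299792458/7.5768224e-12 = 3.9567043e+19 Hz

Frequency shift (decrease):
Δf = f₀ - f' = 9.405e+19 - 3.9567043e+19 = 5.448e+19 Hz

(Intermediate values are shown rounded; full precision is carried through to the final answer.)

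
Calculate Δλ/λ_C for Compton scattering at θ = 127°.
1.6018 λ_C

The Compton shift formula is:
Δλ = λ_C(1 - cos θ)

Dividing both sides by λ_C:
Δλ/λ_C = 1 - cos θ

For θ = 127°:
Δλ/λ_C = 1 - cos(127°)
Δλ/λ_C = 1 - -0.6018
Δλ/λ_C = 1.6018

This means the shift is 1.6018 × λ_C = 3.8865 pm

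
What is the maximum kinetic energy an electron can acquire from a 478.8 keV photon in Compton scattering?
312.2016 keV

Maximum energy transfer occurs at θ = 180° (backscattering).

Initial photon: E₀ = 478.8 keV → λ₀ = 2.5895 pm

Maximum Compton shift (at 180°):
Δλ_max = 2λ_C = 2 × 2.4263 = 4.8526 pm

Final wavelength:
λ' = 2.5895 + 4.8526 = 7.4421 pm

Minimum photon energy (maximum energy to electron):
E'_min = hc/λ' = 166.5984 keV

Maximum electron kinetic energy:
K_max = E₀ - E'_min = 478.8000 - 166.5984 = 312.2016 keV

(Intermediate values are shown rounded; full precision is carried through to the final answer.)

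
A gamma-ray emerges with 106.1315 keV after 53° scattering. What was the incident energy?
115.7000 keV

Convert final energy to wavelength (hc ≈ 1239.842 keV·pm):
λ' = hc/E' = 1239.842 / 106.1315 = 11.6821 pm

Calculate the Compton shift:
Δλ = λ_C(1 - cos(53°))
Δλ = 2.4263 × (1 - cos(53°))
Δλ = 0.9661 pm

Initial wavelength:
λ = λ' - Δλ = 11.6821 - 0.9661 = 10.7160 pm

Initial energy:
E = hc/λ = 1239.842 / 10.7160 = 115.7000 keV

(Intermediate values are shown rounded; full precision is carried through to the final answer.)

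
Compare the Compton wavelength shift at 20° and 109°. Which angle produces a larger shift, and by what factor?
109° produces the larger shift by a factor of 21.980

Calculate both shifts using Δλ = λ_C(1 - cos θ):

For θ₁ = 20°:
Δλ₁ = 2.4263 × (1 - cos(20°))
Δλ₁ = 2.4263 × 0.0603
Δλ₁ = 0.1463 pm

For θ₂ = 109°:
Δλ₂ = 2.4263 × (1 - cos(109°))
Δλ₂ = 2.4263 × 1.3256
Δλ₂ = 3.2162 pm

The 109° angle produces the larger shift.
Ratio: 3.2162/0.1463 = 21.980

(Intermediate values are shown rounded; full precision is carried through to the final answer.)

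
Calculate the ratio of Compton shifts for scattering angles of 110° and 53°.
110° produces the larger shift by a factor of 3.370

Calculate both shifts using Δλ = λ_C(1 - cos θ):

For θ₁ = 53°:
Δλ₁ = 2.4263 × (1 - cos(53°))
Δλ₁ = 2.4263 × 0.3982
Δλ₁ = 0.9661 pm

For θ₂ = 110°:
Δλ₂ = 2.4263 × (1 - cos(110°))
Δλ₂ = 2.4263 × 1.3420
Δλ₂ = 3.2562 pm

The 110° angle produces the larger shift.
Ratio: 3.2562/0.9661 = 3.370

(Intermediate values are shown rounded; full precision is carried through to the final answer.)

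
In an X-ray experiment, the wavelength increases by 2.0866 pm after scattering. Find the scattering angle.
81.95°

From the Compton formula Δλ = λ_C(1 - cos θ), we can solve for θ:

cos θ = 1 - Δλ/λ_C

Given:
- Δλ = 2.0866 pm
- λ_C = h/(m_e·c) ≈ 2.42631024 pm

cos θ = 1 - 2.0866/2.42631024
cos θ = 1 - 0.859989
cos θ = 0.140011

θ = arccos(0.140011)
θ = 81.95°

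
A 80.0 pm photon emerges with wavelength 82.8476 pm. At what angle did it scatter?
100.00°

First find the wavelength shift:
Δλ = λ' - λ = 82.8476 - 80.0 = 2.8476 pm

Using Δλ = λ_C(1 - cos θ), with λ_C = h/(m_e·c) ≈ 2.42631024 pm:
cos θ = 1 - Δλ/λ_C
cos θ = 1 - 2.8476/2.42631024
cos θ = -0.173634

θ = arccos(-0.173634)
θ = 100.00°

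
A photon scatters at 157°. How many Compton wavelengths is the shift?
1.9205 λ_C

The Compton shift formula is:
Δλ = λ_C(1 - cos θ)

Dividing both sides by λ_C:
Δλ/λ_C = 1 - cos θ

For θ = 157°:
Δλ/λ_C = 1 - cos(157°)
Δλ/λ_C = 1 - -0.9205
Δλ/λ_C = 1.9205

This means the shift is 1.9205 × λ_C = 4.6597 pm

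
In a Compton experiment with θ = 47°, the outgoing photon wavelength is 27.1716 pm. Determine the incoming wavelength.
26.4000 pm

From λ' = λ + Δλ, we have λ = λ' - Δλ

First calculate the Compton shift:
Δλ = λ_C(1 - cos θ)
Δλ = 2.4263 × (1 - cos(47°))
Δλ = 2.4263 × 0.3180
Δλ = 0.7716 pm

Initial wavelength:
λ = λ' - Δλ
λ = 27.1716 - 0.7716
λ = 26.4000 pm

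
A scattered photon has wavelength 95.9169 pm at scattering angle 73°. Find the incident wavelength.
94.2000 pm

From λ' = λ + Δλ, we have λ = λ' - Δλ

First calculate the Compton shift:
Δλ = λ_C(1 - cos θ)
Δλ = 2.4263 × (1 - cos(73°))
Δλ = 2.4263 × 0.7076
Δλ = 1.7169 pm

Initial wavelength:
λ = λ' - Δλ
λ = 95.9169 - 1.7169
λ = 94.2000 pm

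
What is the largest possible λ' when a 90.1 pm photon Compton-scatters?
94.9526 pm (at θ = 180°)

The Compton shift is Δλ = λ_C(1 − cos θ).

Since cos θ ranges from −1 to 1, the factor (1 − cos θ) ranges from 0 to 2; the maximum shift occurs at θ = 180° (backscattering):
Δλ_max = 2λ_C = 2 × 2.4263 pm = 4.8526 pm

Maximum scattered wavelength:
λ'_max = λ₀ + Δλ_max = 90.1 + 4.8526 = 94.9526 pm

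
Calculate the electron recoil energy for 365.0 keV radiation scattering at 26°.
24.6070 keV

By energy conservation: K_e = E_initial - E_final

First find the scattered photon energy:
Initial wavelength: λ = hc/E = 3.3968 pm
Compton shift: Δλ = λ_C(1 - cos(26°)) = 0.2456 pm
Final wavelength: λ' = 3.3968 + 0.2456 = 3.6424 pm
Final photon energy: E' = hc/λ' = 340.3930 keV

Electron kinetic energy:
K_e = E - E' = 365.0000 - 340.3930 = 24.6070 keV

(Intermediate values are shown rounded; full precision is carried through to the final answer.)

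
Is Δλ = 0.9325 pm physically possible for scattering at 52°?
Yes, consistent

Calculate the expected shift for θ = 52°:

Δλ_expected = λ_C(1 - cos(52°))
Δλ_expected = 2.4263 × (1 - cos(52°))
Δλ_expected = 2.4263 × 0.3843
Δλ_expected = 0.9325 pm

Given shift: 0.9325 pm
Expected shift: 0.9325 pm
Difference: 0.0000 pm

The values match. This is consistent with Compton scattering at the stated angle.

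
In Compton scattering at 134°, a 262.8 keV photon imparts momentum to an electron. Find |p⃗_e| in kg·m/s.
2.0000e-22 kg·m/s

The electron is initially at rest, so by conservation of momentum:
p⃗_e = p⃗₀ − p⃗'  (incident photon momentum minus scattered photon momentum)

Photon momentum magnitudes (p = h/λ = E/c):
λ₀ = hc/E₀ = 4.7178 pm → p₀ = h/λ₀ = 1.4045e-22 kg·m/s
Δλ = λ_C(1 − cos 134°) = 4.1118 pm
λ' = 8.8296 pm → p' = h/λ' = 7.5044e-23 kg·m/s

The scattered photon makes angle θ = 134° with the incident direction, so by the law of cosines:
|p⃗_e|² = p₀² + p'² − 2p₀p'cos θ
|p⃗_e|² = (1.4045e-22)² + (7.5044e-23)² − 2·1.4045e-22·7.5044e-23·cos(134°)
|p⃗_e| = 2.0000e-22 kg·m/s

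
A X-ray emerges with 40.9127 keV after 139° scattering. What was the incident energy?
47.6000 keV

Convert final energy to wavelength (hc ≈ 1239.842 keV·pm):
λ' = hc/E' = 1239.842 / 40.9127 = 30.3046 pm

Calculate the Compton shift:
Δλ = λ_C(1 - cos(139°))
Δλ = 2.4263 × (1 - cos(139°))
Δλ = 4.2575 pm

Initial wavelength:
λ = λ' - Δλ = 30.3046 - 4.2575 = 26.0471 pm

Initial energy:
E = hc/λ = 1239.842 / 26.0471 = 47.6000 keV

(Intermediate values are shown rounded; full precision is carried through to the final answer.)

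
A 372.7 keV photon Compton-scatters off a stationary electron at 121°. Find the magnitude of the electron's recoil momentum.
2.6085e-22 kg·m/s

The electron is initially at rest, so by conservation of momentum:
p⃗_e = p⃗₀ − p⃗'  (incident photon momentum minus scattered photon momentum)

Photon momentum magnitudes (p = h/λ = E/c):
λ₀ = hc/E₀ = 3.3266 pm → p₀ = h/λ₀ = 1.9918e-22 kg·m/s
Δλ = λ_C(1 − cos 121°) = 3.6760 pm
λ' = 7.0026 pm → p' = h/λ' = 9.4623e-23 kg·m/s

The scattered photon makes angle θ = 121° with the incident direction, so by the law of cosines:
|p⃗_e|² = p₀² + p'² − 2p₀p'cos θ
|p⃗_e|² = (1.9918e-22)² + (9.4623e-23)² − 2·1.9918e-22·9.4623e-23·cos(121°)
|p⃗_e| = 2.6085e-22 kg·m/s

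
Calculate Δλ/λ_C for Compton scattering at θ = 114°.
1.4067 λ_C

The Compton shift formula is:
Δλ = λ_C(1 - cos θ)

Dividing both sides by λ_C:
Δλ/λ_C = 1 - cos θ

For θ = 114°:
Δλ/λ_C = 1 - cos(114°)
Δλ/λ_C = 1 - -0.4067
Δλ/λ_C = 1.4067

This means the shift is 1.4067 × λ_C = 3.4132 pm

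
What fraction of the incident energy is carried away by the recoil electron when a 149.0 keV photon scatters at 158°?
0.3598 (or 35.98%)

Calculate initial and final photon energies:

Initial: E₀ = 149.0 keV → λ₀ = 8.3211 pm
Compton shift: Δλ = 4.6759 pm
Final wavelength: λ' = 12.9970 pm
Final energy: E' = 95.3942 keV

Fractional energy loss:
(E₀ - E')/E₀ = (149.0000 - 95.3942)/149.0000
= 53.6058/149.0000
= 0.3598
= 35.98%

(Intermediate values are shown rounded; full precision is carried through to the final answer.)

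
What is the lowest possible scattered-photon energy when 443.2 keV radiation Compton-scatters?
162.0688 keV (at θ = 180°)

The scattered photon has minimum energy when its wavelength is maximum, i.e., when the Compton shift Δλ = λ_C(1 − cos θ) is maximum. This occurs at θ = 180° (backscattering), giving Δλ_max = 2λ_C = 4.8526 pm.

Initial wavelength: λ₀ = hc/E₀ = 2.7975 pm
Maximum final wavelength: λ'_max = λ₀ + 2λ_C = 2.7975 + 4.8526 = 7.6501 pm
Minimum final energy: E'_min = hc/λ'_max = 162.0688 keV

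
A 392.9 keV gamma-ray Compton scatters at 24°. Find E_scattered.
368.4104 keV

First convert energy to wavelength:
λ = hc/E, with hc ≈ 1239.842 keV·pm (i.e. 1239.842 eV·nm)

For E = 392.9 keV = 392900 eV:
λ = 1239.842 keV·pm / 392.9 keV
λ = 3.1556 pm

Calculate the Compton shift:
Δλ = λ_C(1 - cos(24°)) = 2.4263 × 0.0865
Δλ = 0.2098 pm

Final wavelength:
λ' = 3.1556 + 0.2098 = 3.3654 pm

Final energy:
E' = hc/λ' = 1239.842 / 3.3654 = 368.4104 keV

(Intermediate values are shown rounded; full precision is carried through to the final answer.)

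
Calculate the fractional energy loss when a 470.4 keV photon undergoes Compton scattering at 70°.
0.3772 (or 37.72%)

Calculate initial and final photon energies:

Initial: E₀ = 470.4 keV → λ₀ = 2.6357 pm
Compton shift: Δλ = 1.5965 pm
Final wavelength: λ' = 4.2322 pm
Final energy: E' = 292.9558 keV

Fractional energy loss:
(E₀ - E')/E₀ = (470.4000 - 292.9558)/470.4000
= 177.4442/470.4000
= 0.3772
= 37.72%

(Intermediate values are shown rounded; full precision is carried through to the final answer.)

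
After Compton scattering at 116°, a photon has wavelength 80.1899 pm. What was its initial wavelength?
76.7000 pm

From λ' = λ + Δλ, we have λ = λ' - Δλ

First calculate the Compton shift:
Δλ = λ_C(1 - cos θ)
Δλ = 2.4263 × (1 - cos(116°))
Δλ = 2.4263 × 1.4384
Δλ = 3.4899 pm

Initial wavelength:
λ = λ' - Δλ
λ = 80.1899 - 3.4899
λ = 76.7000 pm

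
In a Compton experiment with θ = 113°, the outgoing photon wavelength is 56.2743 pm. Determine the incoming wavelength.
52.9000 pm

From λ' = λ + Δλ, we have λ = λ' - Δλ

First calculate the Compton shift:
Δλ = λ_C(1 - cos θ)
Δλ = 2.4263 × (1 - cos(113°))
Δλ = 2.4263 × 1.3907
Δλ = 3.3743 pm

Initial wavelength:
λ = λ' - Δλ
λ = 56.2743 - 3.3743
λ = 52.9000 pm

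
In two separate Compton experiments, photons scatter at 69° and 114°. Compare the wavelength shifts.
114° produces the larger shift by a factor of 2.192

Calculate both shifts using Δλ = λ_C(1 - cos θ):

For θ₁ = 69°:
Δλ₁ = 2.4263 × (1 - cos(69°))
Δλ₁ = 2.4263 × 0.6416
Δλ₁ = 1.5568 pm

For θ₂ = 114°:
Δλ₂ = 2.4263 × (1 - cos(114°))
Δλ₂ = 2.4263 × 1.4067
Δλ₂ = 3.4132 pm

The 114° angle produces the larger shift.
Ratio: 3.4132/1.5568 = 2.192

(Intermediate values are shown rounded; full precision is carried through to the final answer.)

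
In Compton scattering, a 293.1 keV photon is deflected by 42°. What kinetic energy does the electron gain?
37.6368 keV

By energy conservation: K_e = E_initial - E_final

First find the scattered photon energy:
Initial wavelength: λ = hc/E = 4.2301 pm
Compton shift: Δλ = λ_C(1 - cos(42°)) = 0.6232 pm
Final wavelength: λ' = 4.2301 + 0.6232 = 4.8533 pm
Final photon energy: E' = hc/λ' = 255.4632 keV

Electron kinetic energy:
K_e = E - E' = 293.1000 - 255.4632 = 37.6368 keV

(Intermediate values are shown rounded; full precision is carried through to the final answer.)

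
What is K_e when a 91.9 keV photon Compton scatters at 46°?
4.7839 keV

By energy conservation: K_e = E_initial - E_final

First find the scattered photon energy:
Initial wavelength: λ = hc/E = 13.4912 pm
Compton shift: Δλ = λ_C(1 - cos(46°)) = 0.7409 pm
Final wavelength: λ' = 13.4912 + 0.7409 = 14.2321 pm
Final photon energy: E' = hc/λ' = 87.1161 keV

Electron kinetic energy:
K_e = E - E' = 91.9000 - 87.1161 = 4.7839 keV

(Intermediate values are shown rounded; full precision is carried through to the final answer.)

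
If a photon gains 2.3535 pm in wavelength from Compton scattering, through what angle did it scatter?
88.28°

From the Compton formula Δλ = λ_C(1 - cos θ), we can solve for θ:

cos θ = 1 - Δλ/λ_C

Given:
- Δλ = 2.3535 pm
- λ_C = h/(m_e·c) ≈ 2.42631024 pm

cos θ = 1 - 2.3535/2.42631024
cos θ = 1 - 0.969991
cos θ = 0.030009

θ = arccos(0.030009)
θ = 88.28°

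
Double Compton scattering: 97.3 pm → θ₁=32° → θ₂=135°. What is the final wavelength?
101.8107 pm

Apply Compton shift twice:

First scattering at θ₁ = 32°:
Δλ₁ = λ_C(1 - cos(32°))
Δλ₁ = 2.4263 × 0.1520
Δλ₁ = 0.3687 pm

After first scattering:
λ₁ = 97.3 + 0.3687 = 97.6687 pm

Second scattering at θ₂ = 135°:
Δλ₂ = λ_C(1 - cos(135°))
Δλ₂ = 2.4263 × 1.7071
Δλ₂ = 4.1420 pm

Final wavelength:
λ₂ = 97.6687 + 4.1420 = 101.8107 pm

Total shift: Δλ_total = 0.3687 + 4.1420 = 4.5107 pm

(Intermediate values are shown rounded; full precision is carried through to the final answer.)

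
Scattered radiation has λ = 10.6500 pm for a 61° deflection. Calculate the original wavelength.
9.4000 pm

From λ' = λ + Δλ, we have λ = λ' - Δλ

First calculate the Compton shift:
Δλ = λ_C(1 - cos θ)
Δλ = 2.4263 × (1 - cos(61°))
Δλ = 2.4263 × 0.5152
Δλ = 1.2500 pm

Initial wavelength:
λ = λ' - Δλ
λ = 10.6500 - 1.2500
λ = 9.4000 pm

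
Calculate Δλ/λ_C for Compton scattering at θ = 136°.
1.7193 λ_C

The Compton shift formula is:
Δλ = λ_C(1 - cos θ)

Dividing both sides by λ_C:
Δλ/λ_C = 1 - cos θ

For θ = 136°:
Δλ/λ_C = 1 - cos(136°)
Δλ/λ_C = 1 - -0.7193
Δλ/λ_C = 1.7193

This means the shift is 1.7193 × λ_C = 4.1717 pm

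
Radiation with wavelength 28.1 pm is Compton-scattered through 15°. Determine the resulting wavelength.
28.1827 pm

Using the Compton scattering formula:
λ' = λ + Δλ = λ + λ_C(1 - cos θ)

Given:
- Initial wavelength λ = 28.1 pm
- Scattering angle θ = 15°
- Compton wavelength λ_C ≈ 2.4263 pm

Calculate the shift:
Δλ = 2.4263 × (1 - cos(15°))
Δλ = 2.4263 × 0.0341
Δλ = 0.0827 pm

Final wavelength:
λ' = 28.1 + 0.0827 = 28.1827 pm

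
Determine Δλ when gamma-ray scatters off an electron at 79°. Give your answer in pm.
1.9633 pm

Using the Compton scattering formula:
Δλ = λ_C(1 - cos θ)

where λ_C = h/(m_e·c) ≈ 2.4263 pm is the Compton wavelength of an electron.

For θ = 79°:
cos(79°) = 0.1908
1 - cos(79°) = 0.8092

Δλ = 2.4263 × 0.8092
Δλ = 1.9633 pm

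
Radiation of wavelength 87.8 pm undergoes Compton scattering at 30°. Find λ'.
88.1251 pm

Using the Compton formula: λ' = λ + λ_C(1 − cos θ)

For θ = 30°, cos θ = √3/2 (exact) ≈ 0.8660, so:
1 − cos 30° = 1 − (√3/2) ≈ 0.1340

Δλ = λ_C × 0.1340 = 2.4263 × 0.1340 = 0.3251 pm

λ' = 87.8 + 0.3251 = 88.1251 pm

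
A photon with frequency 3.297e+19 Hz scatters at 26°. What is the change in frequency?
8.670e+17 Hz (decrease)

Convert frequency to wavelength (c = 299792458 m/s):
λ₀ = c/f₀ = 299792458/3.297e+19 = 9.0928862e-12 m = 9.0929 pm

Calculate Compton shift:
Δλ = λ_C(1 - cos(26°)) = 0.2456 pm

Final wavelength:
λ' = λ₀ + Δλ = 9.0929 + 0.2456 = 9.3384 pm

Final frequency:
f' = c/λ' = 299792458/9.3384432e-12 = 3.2103044e+19 Hz

Frequency shift (decrease):
Δf = f₀ - f' = 3.297e+19 - 3.2103044e+19 = 8.670e+17 Hz

(Intermediate values are shown rounded; full precision is carried through to the final answer.)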